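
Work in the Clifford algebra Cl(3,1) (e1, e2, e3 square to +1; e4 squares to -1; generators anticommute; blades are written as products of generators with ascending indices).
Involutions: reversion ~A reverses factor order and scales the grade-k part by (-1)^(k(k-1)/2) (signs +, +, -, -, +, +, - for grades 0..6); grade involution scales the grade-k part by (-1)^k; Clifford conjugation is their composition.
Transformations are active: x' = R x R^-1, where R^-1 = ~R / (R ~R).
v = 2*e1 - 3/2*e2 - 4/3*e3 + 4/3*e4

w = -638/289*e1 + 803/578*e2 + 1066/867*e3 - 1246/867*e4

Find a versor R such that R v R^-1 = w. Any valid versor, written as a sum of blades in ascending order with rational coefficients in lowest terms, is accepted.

Sketch: the shared square 25/4 makes R = v + w = -60/289*e1 - 32/289*e2 - 30/289*e3 - 30/289*e4 the natural versor; its sandwich fixes that direction, negates (v - w)/2, and sends v to w.
Answer: -60/289*e1 - 32/289*e2 - 30/289*e3 - 30/289*e4


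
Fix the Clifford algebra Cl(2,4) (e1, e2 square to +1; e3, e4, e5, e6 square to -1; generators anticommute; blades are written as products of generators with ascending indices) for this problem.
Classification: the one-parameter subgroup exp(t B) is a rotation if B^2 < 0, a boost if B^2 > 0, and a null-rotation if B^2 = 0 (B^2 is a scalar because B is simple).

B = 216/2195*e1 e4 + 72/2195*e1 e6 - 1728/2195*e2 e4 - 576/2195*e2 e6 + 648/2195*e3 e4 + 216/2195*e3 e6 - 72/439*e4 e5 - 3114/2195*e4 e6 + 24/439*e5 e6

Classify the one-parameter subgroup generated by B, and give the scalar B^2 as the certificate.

B^2 term by term: the squares give (216/2195)^2*(e1 e4)^2 + (72/2195)^2*(e1 e6)^2 + (-1728/2195)^2*(e2 e4)^2 + (-576/2195)^2*(e2 e6)^2 + (648/2195)^2*(e3 e4)^2 + (216/2195)^2*(e3 e6)^2 + (-72/439)^2*(e4 e5)^2 + (-3114/2195)^2*(e4 e6)^2 + (24/439)^2*(e5 e6)^2 = 46656/4818025*(+1) + 5184/4818025*(+1) + 2985984/4818025*(+1) + 331776/4818025*(+1) + 419904/4818025*(-1) + 46656/4818025*(-1) + 5184/192721*(-1) + 9696996/4818025*(-1) + 576/192721*(-1) = -36/25 (each basis 2-blade squares to minus the product of its generators' squares); cross terms between blades sharing an index anticommute and cancel; the commuting (index-disjoint) pairs give grade-4 terms 2*c*c'*(blade product), which cancel blade by blade — e1 e2 e4 e6: 248832/4818025 - 248832/4818025 = 0; e1 e3 e4 e6: -93312/4818025 + 93312/4818025 = 0; e1 e4 e5 e6: 10368/963605 - 10368/963605 = 0; e2 e3 e4 e6: 746496/4818025 - 746496/4818025 = 0; e2 e4 e5 e6: -82944/963605 + 82944/963605 = 0; e3 e4 e5 e6: 31104/963605 - 31104/963605 = 0 — confirming B is simple. So B^2 = -36/25.
Answer: rotation, certificate B^2 = -36/25. The invariant at work: B^2 = -36/25 is unchanged by conjugation, hence its sign classifies the subgroup whatever basis B is written in.


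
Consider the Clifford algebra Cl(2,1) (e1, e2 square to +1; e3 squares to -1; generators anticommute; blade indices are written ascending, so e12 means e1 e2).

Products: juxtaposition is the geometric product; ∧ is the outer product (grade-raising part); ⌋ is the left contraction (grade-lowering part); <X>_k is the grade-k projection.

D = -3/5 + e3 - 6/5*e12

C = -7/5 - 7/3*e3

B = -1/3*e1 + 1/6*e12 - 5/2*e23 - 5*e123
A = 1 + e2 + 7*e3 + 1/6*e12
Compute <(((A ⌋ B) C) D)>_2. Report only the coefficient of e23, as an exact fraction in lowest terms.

step 1: -1/36 - 1/2*e1 - 35/2*e2 - 5/3*e3 + 211/6*e12 + 5*e13 - 5/2*e23 - 5*e123
step 2: -77/20 + 371/30*e1 + 56/3*e2 + 259/108*e3 - 609/10*e12 - 35/6*e13 + 133/3*e23 - 1351/18*e123
step 3: -98777/1350 + 1561/75*e1 - 5278/75*e2 - 4291/45*e3 + 52297/450*e12 + 1036/15*e13 - 14/15*e23 - 1687/90*e123
step 4: 52297/450*e12 + 1036/15*e13 - 14/15*e23
Answer: -14/15


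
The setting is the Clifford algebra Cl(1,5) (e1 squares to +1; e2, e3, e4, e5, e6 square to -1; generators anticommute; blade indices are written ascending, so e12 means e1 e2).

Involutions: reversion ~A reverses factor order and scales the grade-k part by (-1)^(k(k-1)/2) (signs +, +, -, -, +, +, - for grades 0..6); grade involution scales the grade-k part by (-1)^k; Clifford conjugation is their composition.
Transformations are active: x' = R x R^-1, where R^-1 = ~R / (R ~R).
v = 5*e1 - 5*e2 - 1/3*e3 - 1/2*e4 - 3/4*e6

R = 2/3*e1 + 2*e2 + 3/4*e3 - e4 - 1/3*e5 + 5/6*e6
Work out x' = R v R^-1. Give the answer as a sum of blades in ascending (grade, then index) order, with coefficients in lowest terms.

~R = 2/3*e1 + 2*e2 + 3/4*e3 - e4 - 1/3*e5 + 5/6*e6, and R ~R = -853/144, so R^-1 = ~R / (-853/144).
R v = 329/24 - 40/3*e12 - 143/36*e13 + 14/3*e14 + 5/3*e15 - 14/3*e16 + 37/12*e23 - 6*e24 - 5/3*e25 + 8/3*e26 - 17/24*e34 - 1/9*e35 - 41/144*e36 - 1/6*e45 + 7/6*e46 + 1/4*e56
Answer: -6897/853*e1 - 3631/853*e2 - 8030/2559*e3 + 8749/1706*e4 + 1316/853*e5 - 10601/3412*e6


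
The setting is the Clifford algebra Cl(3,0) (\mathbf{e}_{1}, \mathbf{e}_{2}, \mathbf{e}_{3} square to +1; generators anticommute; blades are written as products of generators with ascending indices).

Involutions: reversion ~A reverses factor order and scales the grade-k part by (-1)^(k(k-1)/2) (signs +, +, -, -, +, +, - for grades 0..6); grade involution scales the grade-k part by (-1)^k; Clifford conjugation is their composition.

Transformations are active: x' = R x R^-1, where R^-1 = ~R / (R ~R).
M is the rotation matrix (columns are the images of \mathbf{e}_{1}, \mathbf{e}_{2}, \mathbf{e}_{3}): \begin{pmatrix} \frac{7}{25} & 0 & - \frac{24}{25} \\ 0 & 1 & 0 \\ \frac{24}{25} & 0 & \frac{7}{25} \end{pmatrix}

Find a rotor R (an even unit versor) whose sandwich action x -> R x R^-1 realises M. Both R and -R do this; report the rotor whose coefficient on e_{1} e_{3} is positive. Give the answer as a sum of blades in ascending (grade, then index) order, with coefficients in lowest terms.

Method: write R = a + b12*e_{1} e_{2} + b13*e_{1} e_{3} + b23*e_{2} e_{3} with a^2 + b12^2 + b13^2 + b23^2 = 1 (so R^-1 = ~R). Expanding the columns R e_j ~R gives tr M = 4a^2 - 1 and, from the antisymmetric part, M21 - M12 = -4a*b12, M13 - M31 = 4a*b13, M32 - M23 = -4a*b23.
Here tr M = \frac{39}{25}, so a^2 = (1 + tr M)/4 = \frac{16}{25} and a = ±\frac{4}{5}. Taking a = \frac{4}{5}: M21 - M12 = 0, M13 - M31 = -\frac{48}{25}, M32 - M23 = 0, giving b12 = 0, b13 = -\frac{3}{5}, b23 = 0, i.e. R = \frac{4}{5} - \frac{3}{5} e_{1} e_{3}.
Its e_{1} e_{3} coefficient is negative, so report the other preimage -R.
Answer: -\frac{4}{5} + \frac{3}{5} e_{1} e_{3}. Uniqueness: Spin(3) -> SO(3) maps R and -R to the same rotation of trace \frac{39}{25}; fixing the sign of the e_{1} e_{3} coefficient removes the ambiguity.


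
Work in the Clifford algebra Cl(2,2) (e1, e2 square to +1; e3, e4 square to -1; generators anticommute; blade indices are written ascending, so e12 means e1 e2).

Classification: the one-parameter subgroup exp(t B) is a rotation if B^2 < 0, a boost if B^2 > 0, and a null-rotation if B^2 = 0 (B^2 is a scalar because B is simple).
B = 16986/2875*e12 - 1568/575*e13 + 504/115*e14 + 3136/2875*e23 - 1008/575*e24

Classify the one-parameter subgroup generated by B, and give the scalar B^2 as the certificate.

B^2 term by term: the squares give (16986/2875)^2*(e12)^2 + (-1568/575)^2*(e13)^2 + (504/115)^2*(e14)^2 + (3136/2875)^2*(e23)^2 + (-1008/575)^2*(e24)^2 = 288524196/8265625*(-1) + 2458624/330625*(+1) + 254016/13225*(+1) + 9834496/8265625*(+1) + 1016064/330625*(+1) = -4 (each basis 2-blade squares to minus the product of its generators' squares); cross terms between blades sharing an index anticommute and cancel; the commuting (index-disjoint) pairs give grade-4 terms 2*c*c'*(blade product), which cancel blade by blade — e1234: -3161088/330625 + 3161088/330625 = 0 — confirming B is simple. So B^2 = -4.
Answer: rotation, certificate B^2 = -4. The scalar -4 is the complete invariant here: its sign names the subgroup type.


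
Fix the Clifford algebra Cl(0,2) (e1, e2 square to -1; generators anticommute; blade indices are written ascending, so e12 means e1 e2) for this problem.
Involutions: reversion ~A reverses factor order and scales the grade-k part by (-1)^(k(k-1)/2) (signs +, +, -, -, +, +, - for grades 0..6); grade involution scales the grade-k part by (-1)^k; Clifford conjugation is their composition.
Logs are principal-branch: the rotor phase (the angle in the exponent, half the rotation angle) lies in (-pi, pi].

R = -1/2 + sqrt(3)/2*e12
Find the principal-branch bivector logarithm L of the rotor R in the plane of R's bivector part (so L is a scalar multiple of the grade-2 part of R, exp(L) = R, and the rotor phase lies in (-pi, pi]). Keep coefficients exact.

The scalar part of R is -1/2, and that scalar determines the rotor phase on the principal branch; recovering the unit plane as bivector-part over sine of the phase gives L = phase * plane.
Concretely: cos(phase) = -1/2 gives phase = ±2*pi/3, and since phase/sin(phase) is even the sign is immaterial: L = (phase/sin(phase)) * <R>_2 = (4*sqrt(3)*pi/9) * <R>_2.
Answer: 2*pi/3*e12


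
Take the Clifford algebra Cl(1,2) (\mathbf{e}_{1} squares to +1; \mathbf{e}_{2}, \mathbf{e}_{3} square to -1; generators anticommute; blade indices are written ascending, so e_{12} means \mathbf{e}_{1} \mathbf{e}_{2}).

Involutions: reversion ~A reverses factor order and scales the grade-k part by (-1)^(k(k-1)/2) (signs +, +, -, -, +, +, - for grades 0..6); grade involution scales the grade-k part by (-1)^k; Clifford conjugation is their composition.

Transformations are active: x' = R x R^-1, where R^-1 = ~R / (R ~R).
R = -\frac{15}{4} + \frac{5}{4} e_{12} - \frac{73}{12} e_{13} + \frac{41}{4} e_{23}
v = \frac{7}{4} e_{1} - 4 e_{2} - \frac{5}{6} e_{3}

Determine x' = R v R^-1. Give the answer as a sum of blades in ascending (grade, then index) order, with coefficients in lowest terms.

~R = -\frac{15}{4} - \frac{5}{4} e_{12} + \frac{73}{12} e_{13} - \frac{41}{4} e_{23}, and R ~R = \frac{725}{9}, so R^-1 = ~R / (\frac{725}{9}).
R v = -\frac{955}{144} e_{1} + \frac{1025}{48} e_{2} - \frac{1307}{48} e_{3} - \frac{119}{16} e_{123}
Answer: -\frac{35093}{11600} e_{1} + \frac{2273}{725} e_{2} + \frac{25051}{6960} e_{3}


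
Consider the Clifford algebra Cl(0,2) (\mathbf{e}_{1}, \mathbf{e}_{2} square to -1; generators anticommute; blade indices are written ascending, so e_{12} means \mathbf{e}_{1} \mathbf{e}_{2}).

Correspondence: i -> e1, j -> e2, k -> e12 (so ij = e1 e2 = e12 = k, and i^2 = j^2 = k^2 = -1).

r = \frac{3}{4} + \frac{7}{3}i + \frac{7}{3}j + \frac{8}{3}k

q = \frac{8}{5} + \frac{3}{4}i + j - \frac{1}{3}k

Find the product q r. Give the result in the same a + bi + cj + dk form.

In blades: q = \frac{8}{5} + \frac{3}{4} e_{1} + e_{2} - \frac{1}{3} e_{12}, r = \frac{3}{4} + \frac{7}{3} e_{1} + \frac{7}{3} e_{2} + \frac{8}{3} e_{12}.
Distribute q over r term by term (generator squares from the signature, products reordered to ascending indices): (\frac{8}{5})*r = \frac{6}{5} + \frac{56}{15} e_{1} + \frac{56}{15} e_{2} + \frac{64}{15} e_{12}; (\frac{3}{4} e_{1})*r = -\frac{7}{4} + \frac{9}{16} e_{1} - 2 e_{2} + \frac{7}{4} e_{12}; (e_{2})*r = -\frac{7}{3} + \frac{8}{3} e_{1} + \frac{3}{4} e_{2} - \frac{7}{3} e_{12}; (-\frac{1}{3} e_{12})*r = \frac{8}{9} + \frac{7}{9} e_{1} - \frac{7}{9} e_{2} - \frac{1}{4} e_{12}.
Sum: -\frac{359}{180} + \frac{5573}{720} e_{1} + \frac{307}{180} e_{2} + \frac{103}{30} e_{12}; translating back through the correspondence:
Answer: -\frac{359}{180} + \frac{5573}{720}i + \frac{307}{180}j + \frac{103}{30}k


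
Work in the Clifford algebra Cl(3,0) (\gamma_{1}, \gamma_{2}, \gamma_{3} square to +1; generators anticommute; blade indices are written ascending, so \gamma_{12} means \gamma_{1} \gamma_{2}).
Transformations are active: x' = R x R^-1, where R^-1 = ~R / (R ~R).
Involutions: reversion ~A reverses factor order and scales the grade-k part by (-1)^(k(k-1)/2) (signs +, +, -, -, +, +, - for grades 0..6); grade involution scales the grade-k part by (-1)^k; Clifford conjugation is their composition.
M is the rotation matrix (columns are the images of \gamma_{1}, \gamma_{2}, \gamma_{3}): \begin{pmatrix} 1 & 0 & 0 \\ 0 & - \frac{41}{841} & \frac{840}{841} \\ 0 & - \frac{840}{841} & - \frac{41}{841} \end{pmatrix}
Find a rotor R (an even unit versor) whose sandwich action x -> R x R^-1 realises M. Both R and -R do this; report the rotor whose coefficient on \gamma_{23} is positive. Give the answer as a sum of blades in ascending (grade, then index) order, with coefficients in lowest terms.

Method: write R = a + b12*\gamma_{12} + b13*\gamma_{13} + b23*\gamma_{23} with a^2 + b12^2 + b13^2 + b23^2 = 1 (so R^-1 = ~R). Expanding the columns R e_j ~R gives tr M = 4a^2 - 1 and, from the antisymmetric part, M21 - M12 = -4a*b12, M13 - M31 = 4a*b13, M32 - M23 = -4a*b23.
Here tr M = \frac{759}{841}, so a^2 = (1 + tr M)/4 = \frac{400}{841} and a = ±\frac{20}{29}. Taking a = \frac{20}{29}: M21 - M12 = 0, M13 - M31 = 0, M32 - M23 = -\frac{1680}{841}, giving b12 = 0, b13 = 0, b23 = \frac{21}{29}, i.e. R = \frac{20}{29} + \frac{21}{29} \gamma_{23}.
Its \gamma_{23} coefficient is already positive.
Answer: \frac{20}{29} + \frac{21}{29} \gamma_{23}. Sheet selection: the two-to-one cover makes ±R indistinguishable at the matrix level (trace \frac{759}{841}), so uniqueness comes from the required sign on \gamma_{23}.


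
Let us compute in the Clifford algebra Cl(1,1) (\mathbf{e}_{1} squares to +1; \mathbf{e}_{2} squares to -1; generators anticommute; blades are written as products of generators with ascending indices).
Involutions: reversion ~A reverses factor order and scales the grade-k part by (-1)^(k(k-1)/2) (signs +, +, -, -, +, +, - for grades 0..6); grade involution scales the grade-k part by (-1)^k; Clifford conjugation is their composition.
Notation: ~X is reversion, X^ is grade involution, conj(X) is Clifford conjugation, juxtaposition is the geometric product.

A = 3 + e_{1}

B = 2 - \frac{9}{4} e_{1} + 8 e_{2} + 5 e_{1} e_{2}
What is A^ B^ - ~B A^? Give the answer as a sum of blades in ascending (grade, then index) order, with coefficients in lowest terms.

first term: \frac{15}{4} + \frac{19}{4} e_{1} - 29 e_{2} + 23 e_{1} e_{2}
second term: \frac{33}{4} - \frac{35}{4} e_{1} + 19 e_{2} - 7 e_{1} e_{2}
Answer: -\frac{9}{2} + \frac{27}{2} e_{1} - 48 e_{2} + 30 e_{1} e_{2}


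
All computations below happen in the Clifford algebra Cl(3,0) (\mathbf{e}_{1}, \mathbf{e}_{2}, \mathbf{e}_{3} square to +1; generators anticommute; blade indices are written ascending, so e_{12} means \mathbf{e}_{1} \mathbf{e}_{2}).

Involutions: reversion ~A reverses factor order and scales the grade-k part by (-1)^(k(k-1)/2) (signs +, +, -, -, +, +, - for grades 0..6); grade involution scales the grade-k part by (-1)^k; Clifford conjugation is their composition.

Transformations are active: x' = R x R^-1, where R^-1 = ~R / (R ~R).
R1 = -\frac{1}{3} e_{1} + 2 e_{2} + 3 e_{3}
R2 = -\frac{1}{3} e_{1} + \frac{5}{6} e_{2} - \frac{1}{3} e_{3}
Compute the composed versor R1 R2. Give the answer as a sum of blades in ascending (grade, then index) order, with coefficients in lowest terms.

Distribute over the terms of R1 (each basis-blade product reordered to ascending indices, repeated generators contracted through their squares):
(-\frac{1}{3} e_{1}) R2 = \frac{1}{9} - \frac{5}{18} e_{12} + \frac{1}{9} e_{13}
(2 e_{2}) R2 = \frac{5}{3} + \frac{2}{3} e_{12} - \frac{2}{3} e_{23}
(3 e_{3}) R2 = -1 + e_{13} - \frac{5}{2} e_{23}
Summing the partial products and collecting blades:
Answer: \frac{7}{9} + \frac{7}{18} e_{12} + \frac{10}{9} e_{13} - \frac{19}{6} e_{23}


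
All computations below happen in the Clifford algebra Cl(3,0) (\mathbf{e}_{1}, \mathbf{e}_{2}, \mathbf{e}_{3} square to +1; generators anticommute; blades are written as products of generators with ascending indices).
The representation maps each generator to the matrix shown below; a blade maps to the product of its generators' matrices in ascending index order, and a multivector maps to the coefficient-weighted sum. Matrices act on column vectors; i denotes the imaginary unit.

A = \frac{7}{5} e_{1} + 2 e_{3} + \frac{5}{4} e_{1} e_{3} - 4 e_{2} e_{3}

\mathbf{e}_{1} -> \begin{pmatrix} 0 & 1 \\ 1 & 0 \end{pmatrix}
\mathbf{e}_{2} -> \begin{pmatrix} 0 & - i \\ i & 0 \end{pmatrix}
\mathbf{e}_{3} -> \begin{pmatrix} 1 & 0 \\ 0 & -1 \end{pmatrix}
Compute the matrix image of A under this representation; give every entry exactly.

Bivector images (products of the table entries): rho(e_{1} e_{3}) = rho(\mathbf{e}_{1})rho(\mathbf{e}_{3}) = \begin{pmatrix} 0 & -1 \\ 1 & 0 \end{pmatrix}; rho(e_{2} e_{3}) = rho(\mathbf{e}_{2})rho(\mathbf{e}_{3}) = \begin{pmatrix} 0 & i \\ i & 0 \end{pmatrix}.
M = (\frac{7}{5})*rho(e_{1}) + (2)*rho(e_{3}) + (\frac{5}{4})*rho(e_{1} e_{3}) + (-4)*rho(e_{2} e_{3}), summed entrywise:
Answer: \begin{pmatrix} 2 & \frac{3}{20} - 4 i \\ \frac{53}{20} - 4 i & -2 \end{pmatrix}


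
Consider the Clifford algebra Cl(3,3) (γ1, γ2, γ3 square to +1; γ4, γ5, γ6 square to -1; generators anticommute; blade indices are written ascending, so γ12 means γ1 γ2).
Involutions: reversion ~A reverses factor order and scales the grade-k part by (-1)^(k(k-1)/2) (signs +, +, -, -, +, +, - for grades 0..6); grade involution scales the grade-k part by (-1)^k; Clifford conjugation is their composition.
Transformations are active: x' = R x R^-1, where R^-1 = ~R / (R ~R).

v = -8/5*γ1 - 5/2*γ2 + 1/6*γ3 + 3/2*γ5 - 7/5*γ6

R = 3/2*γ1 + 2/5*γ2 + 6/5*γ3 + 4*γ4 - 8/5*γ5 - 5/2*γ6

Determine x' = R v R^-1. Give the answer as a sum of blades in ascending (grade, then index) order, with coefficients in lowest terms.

~R = 3/2*γ1 + 2/5*γ2 + 6/5*γ3 + 4*γ4 - 8/5*γ5 - 5/2*γ6, and R ~R = -524/25, so R^-1 = ~R / (-524/25).
R v = -43/10 - 311/100*γ12 + 217/100*γ13 + 32/5*γ14 - 31/100*γ15 - 61/10*γ16 + 46/15*γ23 + 10*γ24 - 17/5*γ25 - 681/100*γ26 - 2/3*γ34 + 31/15*γ35 - 379/300*γ36 + 6*γ45 - 28/5*γ46 + 599/100*γ56
Answer: 11609/5240*γ1 + 349/131*γ2 + 128/393*γ3 + 215/131*γ4 - 565/262*γ5 + 1961/5240*γ6


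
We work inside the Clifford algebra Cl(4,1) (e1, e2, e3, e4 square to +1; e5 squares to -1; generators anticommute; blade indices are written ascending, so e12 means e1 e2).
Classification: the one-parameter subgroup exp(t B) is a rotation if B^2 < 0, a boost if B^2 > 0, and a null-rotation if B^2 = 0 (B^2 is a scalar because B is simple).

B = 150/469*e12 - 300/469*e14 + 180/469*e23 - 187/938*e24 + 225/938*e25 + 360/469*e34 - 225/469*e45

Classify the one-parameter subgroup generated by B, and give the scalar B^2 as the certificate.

B^2 term by term: the squares give (150/469)^2*(e12)^2 + (-300/469)^2*(e14)^2 + (180/469)^2*(e23)^2 + (-187/938)^2*(e24)^2 + (225/938)^2*(e25)^2 + (360/469)^2*(e34)^2 + (-225/469)^2*(e45)^2 = 22500/219961*(-1) + 90000/219961*(-1) + 32400/219961*(-1) + 34969/879844*(-1) + 50625/879844*(+1) + 129600/219961*(-1) + 50625/219961*(+1) = -1 (each basis 2-blade squares to minus the product of its generators' squares); cross terms between blades sharing an index anticommute and cancel; the commuting (index-disjoint) pairs give grade-4 terms 2*c*c'*(blade product), which cancel blade by blade — e1234: 108000/219961 - 108000/219961 = 0; e1245: -67500/219961 + 67500/219961 = 0; e2345: -81000/219961 + 81000/219961 = 0 — confirming B is simple. So B^2 = -1.
Answer: rotation, certificate B^2 = -1. Why this suffices: the scalar -1 survives any versor conjugation, so its sign alone determines the class however B is presented.


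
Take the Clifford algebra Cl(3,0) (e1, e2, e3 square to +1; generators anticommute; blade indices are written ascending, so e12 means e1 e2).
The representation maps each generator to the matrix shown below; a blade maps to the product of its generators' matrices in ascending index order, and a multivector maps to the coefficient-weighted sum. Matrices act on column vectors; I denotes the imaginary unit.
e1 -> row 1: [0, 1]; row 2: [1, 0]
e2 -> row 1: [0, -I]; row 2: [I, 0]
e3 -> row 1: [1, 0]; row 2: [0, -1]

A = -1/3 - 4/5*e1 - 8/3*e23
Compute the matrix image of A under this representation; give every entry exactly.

Bivector images (products of the table entries): rho(e23) = rho(e2)rho(e3) = row 1: [0, I]; row 2: [I, 0].
M = (-1/3)*1 + (-4/5)*rho(e1) + (-8/3)*rho(e23), summed entrywise (1 is the identity matrix):
Answer: row 1: [-1/3, -4/5 - 8*I/3]; row 2: [-4/5 - 8*I/3, -1/3]


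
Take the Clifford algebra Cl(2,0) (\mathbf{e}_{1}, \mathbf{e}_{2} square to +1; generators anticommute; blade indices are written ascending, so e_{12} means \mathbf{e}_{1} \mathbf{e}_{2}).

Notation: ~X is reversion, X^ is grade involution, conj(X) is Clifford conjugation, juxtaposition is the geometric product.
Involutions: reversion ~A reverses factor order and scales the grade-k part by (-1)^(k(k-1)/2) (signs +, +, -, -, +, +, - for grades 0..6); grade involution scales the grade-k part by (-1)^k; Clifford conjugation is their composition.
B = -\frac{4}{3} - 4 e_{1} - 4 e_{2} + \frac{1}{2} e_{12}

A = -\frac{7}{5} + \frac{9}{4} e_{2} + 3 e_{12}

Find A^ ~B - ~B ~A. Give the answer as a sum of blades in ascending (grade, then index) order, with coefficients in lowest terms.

first term: \frac{371}{30} - \frac{301}{40} e_{1} + \frac{103}{5} e_{2} - \frac{123}{10} e_{12}
second term: -\frac{259}{30} - \frac{301}{40} e_{1} + \frac{73}{5} e_{2} - \frac{43}{10} e_{12}
Answer: 21 + 6 e_{2} - 8 e_{12}


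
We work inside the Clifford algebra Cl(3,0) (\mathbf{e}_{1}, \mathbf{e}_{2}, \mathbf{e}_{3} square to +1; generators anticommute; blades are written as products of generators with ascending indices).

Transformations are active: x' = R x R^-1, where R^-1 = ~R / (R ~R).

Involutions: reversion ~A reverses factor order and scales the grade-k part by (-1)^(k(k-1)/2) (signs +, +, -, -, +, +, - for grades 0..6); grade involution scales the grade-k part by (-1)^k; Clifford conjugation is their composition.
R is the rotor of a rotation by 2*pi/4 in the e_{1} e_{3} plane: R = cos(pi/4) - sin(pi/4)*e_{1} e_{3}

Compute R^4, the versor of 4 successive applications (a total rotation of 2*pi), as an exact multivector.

Half-angle bookkeeping: 4 applications in e_{1} e_{3} add up to rotor phase 4*pi/4 = \pi, so R^4 = cos(\pi) - sin(\pi)*e_{1} e_{3}.
cos(\pi) = -1 and sin(\pi) = 0, so R^4 = -1. The total rotation 2*pi is 1 full turn, so every vector returns to itself, yet the rotor is -1, on the OTHER sheet of the double cover (an odd number of 2*pi turns).
Answer: -1


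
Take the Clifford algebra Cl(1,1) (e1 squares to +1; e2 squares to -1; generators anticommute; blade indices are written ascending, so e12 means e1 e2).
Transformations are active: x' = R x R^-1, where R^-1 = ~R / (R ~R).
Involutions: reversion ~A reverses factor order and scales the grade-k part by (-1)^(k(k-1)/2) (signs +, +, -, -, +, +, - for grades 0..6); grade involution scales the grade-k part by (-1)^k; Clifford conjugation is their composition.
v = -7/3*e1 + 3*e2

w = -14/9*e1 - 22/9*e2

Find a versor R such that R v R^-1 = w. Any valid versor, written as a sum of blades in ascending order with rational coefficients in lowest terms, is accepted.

The midline construction: v and w both square to -32/9, so reflecting in their sum -35/9*e1 + 5/9*e2 exchanges them.
Answer: -35/9*e1 + 5/9*e2


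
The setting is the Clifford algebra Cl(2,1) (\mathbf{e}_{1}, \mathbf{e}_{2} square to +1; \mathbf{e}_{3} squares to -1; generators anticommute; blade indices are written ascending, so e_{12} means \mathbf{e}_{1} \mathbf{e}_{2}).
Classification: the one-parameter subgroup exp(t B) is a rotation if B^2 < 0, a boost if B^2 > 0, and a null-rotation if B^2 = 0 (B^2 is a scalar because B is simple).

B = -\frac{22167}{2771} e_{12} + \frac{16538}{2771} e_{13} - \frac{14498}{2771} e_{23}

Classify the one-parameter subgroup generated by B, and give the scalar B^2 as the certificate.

B^2 term by term: the squares give (-\frac{22167}{2771})^2*(e_{12})^2 + (\frac{16538}{2771})^2*(e_{13})^2 + (-\frac{14498}{2771})^2*(e_{23})^2 = \frac{491375889}{7678441}*(-1) + \frac{273505444}{7678441}*(+1) + \frac{210192004}{7678441}*(+1) = -1 (each basis 2-blade squares to minus the product of its generators' squares); cross terms between blades sharing an index anticommute and cancel. So B^2 = -1.
Answer: rotation, certificate B^2 = -1. B^2 = -1 is basis-independent, so its sign is the whole story.


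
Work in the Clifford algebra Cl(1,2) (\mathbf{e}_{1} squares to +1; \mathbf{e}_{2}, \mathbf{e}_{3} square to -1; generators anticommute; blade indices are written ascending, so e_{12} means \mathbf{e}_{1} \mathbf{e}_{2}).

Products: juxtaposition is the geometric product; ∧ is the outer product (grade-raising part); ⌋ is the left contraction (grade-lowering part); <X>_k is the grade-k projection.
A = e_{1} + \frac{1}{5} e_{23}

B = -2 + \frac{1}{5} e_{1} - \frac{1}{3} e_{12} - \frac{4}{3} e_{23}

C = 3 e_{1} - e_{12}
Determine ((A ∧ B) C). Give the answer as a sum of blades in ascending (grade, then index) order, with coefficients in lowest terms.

step 1: -2 e_{1} - \frac{2}{5} e_{23} - \frac{97}{75} e_{123}
step 2: -6 + 2 e_{2} + \frac{97}{75} e_{3} + \frac{2}{5} e_{13} - \frac{97}{25} e_{23} - \frac{6}{5} e_{123}
Answer: -6 + 2 e_{2} + \frac{97}{75} e_{3} + \frac{2}{5} e_{13} - \frac{97}{25} e_{23} - \frac{6}{5} e_{123}


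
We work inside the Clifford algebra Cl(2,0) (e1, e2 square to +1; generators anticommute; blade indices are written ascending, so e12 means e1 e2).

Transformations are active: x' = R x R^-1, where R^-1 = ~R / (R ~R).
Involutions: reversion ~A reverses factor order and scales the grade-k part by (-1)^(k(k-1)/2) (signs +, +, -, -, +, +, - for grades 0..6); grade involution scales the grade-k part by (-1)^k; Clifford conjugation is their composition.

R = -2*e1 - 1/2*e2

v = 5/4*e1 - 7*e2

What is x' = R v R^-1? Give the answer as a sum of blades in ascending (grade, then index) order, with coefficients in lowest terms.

~R = -2*e1 - 1/2*e2, and R ~R = 17/4, so R^-1 = ~R / (17/4).
R v = 1 + 117/8*e12
Answer: -149/68*e1 + 115/17*e2


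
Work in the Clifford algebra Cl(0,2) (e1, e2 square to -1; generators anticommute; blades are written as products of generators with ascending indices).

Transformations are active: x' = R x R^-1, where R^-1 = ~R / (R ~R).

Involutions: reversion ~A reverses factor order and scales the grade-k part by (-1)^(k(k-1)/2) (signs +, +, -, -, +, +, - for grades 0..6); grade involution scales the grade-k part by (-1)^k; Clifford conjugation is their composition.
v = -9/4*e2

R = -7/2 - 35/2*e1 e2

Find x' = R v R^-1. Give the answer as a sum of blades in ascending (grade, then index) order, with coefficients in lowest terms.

~R = -7/2 + 35/2*e1 e2, and R ~R = 637/2, so R^-1 = ~R / (637/2).
R v = -315/8*e1 + 63/8*e2
Answer: 45/52*e1 + 27/13*e2


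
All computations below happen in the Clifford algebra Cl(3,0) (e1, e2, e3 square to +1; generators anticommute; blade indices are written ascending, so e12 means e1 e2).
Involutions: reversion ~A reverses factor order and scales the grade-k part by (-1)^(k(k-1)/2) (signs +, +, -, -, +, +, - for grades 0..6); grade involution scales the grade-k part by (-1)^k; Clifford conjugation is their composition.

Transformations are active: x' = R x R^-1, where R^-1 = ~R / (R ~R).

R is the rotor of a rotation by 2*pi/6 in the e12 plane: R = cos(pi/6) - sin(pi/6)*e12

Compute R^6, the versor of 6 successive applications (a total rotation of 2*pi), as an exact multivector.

Rotor phase runs at HALF the rotation angle; powers of one rotor simply add phase, so after 6 steps in e12 the phase is 6*pi/6 = pi and R^6 = cos(pi) - sin(pi)*e12.
cos(pi) = -1 and sin(pi) = 0, so R^6 = -1. The total rotation 2*pi is 1 full turn, so every vector returns to itself, yet the rotor is -1, on the OTHER sheet of the double cover (an odd number of 2*pi turns).
Answer: -1


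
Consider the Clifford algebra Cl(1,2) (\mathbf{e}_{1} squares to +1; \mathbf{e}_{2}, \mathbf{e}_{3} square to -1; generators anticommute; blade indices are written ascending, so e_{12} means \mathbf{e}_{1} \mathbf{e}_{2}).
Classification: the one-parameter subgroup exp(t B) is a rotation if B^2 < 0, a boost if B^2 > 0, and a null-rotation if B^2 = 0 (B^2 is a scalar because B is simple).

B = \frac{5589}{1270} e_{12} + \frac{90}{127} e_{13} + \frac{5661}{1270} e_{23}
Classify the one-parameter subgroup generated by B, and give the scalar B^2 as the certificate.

B^2 term by term: the squares give (\frac{5589}{1270})^2*(e_{12})^2 + (\frac{90}{127})^2*(e_{13})^2 + (\frac{5661}{1270})^2*(e_{23})^2 = \frac{31236921}{1612900}*(+1) + \frac{8100}{16129}*(+1) + \frac{32046921}{1612900}*(-1) = 0 (each basis 2-blade squares to minus the product of its generators' squares); cross terms between blades sharing an index anticommute and cancel. So B^2 = 0.
Answer: null-rotation, certificate B^2 = 0. Why this suffices: the scalar 0 survives any versor conjugation, so its sign alone determines the class however B is presented.


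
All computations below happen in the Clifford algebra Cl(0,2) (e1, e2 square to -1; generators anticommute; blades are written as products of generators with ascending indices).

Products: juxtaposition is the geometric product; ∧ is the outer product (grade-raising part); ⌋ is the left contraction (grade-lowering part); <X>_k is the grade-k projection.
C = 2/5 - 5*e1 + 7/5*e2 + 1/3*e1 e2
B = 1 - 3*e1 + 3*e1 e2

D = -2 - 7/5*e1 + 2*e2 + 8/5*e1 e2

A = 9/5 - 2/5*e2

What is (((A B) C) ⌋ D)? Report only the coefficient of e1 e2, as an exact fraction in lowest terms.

step 1: 9/5 - 33/5*e1 - 2/5*e2 + 21/5*e1 e2
step 2: -828/25 - 1324/75*e1 - 411/25*e2 - 224/25*e1 e2
step 3: 33278/375 + 2508/125*e1 - 14248/375*e2 - 6624/125*e1 e2
Answer: -6624/125


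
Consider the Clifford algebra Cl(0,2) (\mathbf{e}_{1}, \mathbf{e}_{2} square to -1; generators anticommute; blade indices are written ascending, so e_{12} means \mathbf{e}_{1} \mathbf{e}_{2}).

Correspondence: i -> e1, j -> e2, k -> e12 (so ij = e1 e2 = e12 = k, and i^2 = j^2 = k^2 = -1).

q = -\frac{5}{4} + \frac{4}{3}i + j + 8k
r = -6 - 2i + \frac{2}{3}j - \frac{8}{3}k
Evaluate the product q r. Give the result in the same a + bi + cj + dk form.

In blades: q = -\frac{5}{4} + \frac{4}{3} e_{1} + e_{2} + 8 e_{12}, r = -6 - 2 e_{1} + \frac{2}{3} e_{2} - \frac{8}{3} e_{12}.
Distribute q over r term by term (generator squares from the signature, products reordered to ascending indices): (-\frac{5}{4})*r = \frac{15}{2} + \frac{5}{2} e_{1} - \frac{5}{6} e_{2} + \frac{10}{3} e_{12}; (\frac{4}{3} e_{1})*r = \frac{8}{3} - 8 e_{1} + \frac{32}{9} e_{2} + \frac{8}{9} e_{12}; (e_{2})*r = -\frac{2}{3} - \frac{8}{3} e_{1} - 6 e_{2} + 2 e_{12}; (8 e_{12})*r = \frac{64}{3} - \frac{16}{3} e_{1} - 16 e_{2} - 48 e_{12}.
Sum: \frac{185}{6} - \frac{27}{2} e_{1} - \frac{347}{18} e_{2} - \frac{376}{9} e_{12}; translating back through the correspondence:
Answer: \frac{185}{6} - \frac{27}{2}i - \frac{347}{18}j - \frac{376}{9}k


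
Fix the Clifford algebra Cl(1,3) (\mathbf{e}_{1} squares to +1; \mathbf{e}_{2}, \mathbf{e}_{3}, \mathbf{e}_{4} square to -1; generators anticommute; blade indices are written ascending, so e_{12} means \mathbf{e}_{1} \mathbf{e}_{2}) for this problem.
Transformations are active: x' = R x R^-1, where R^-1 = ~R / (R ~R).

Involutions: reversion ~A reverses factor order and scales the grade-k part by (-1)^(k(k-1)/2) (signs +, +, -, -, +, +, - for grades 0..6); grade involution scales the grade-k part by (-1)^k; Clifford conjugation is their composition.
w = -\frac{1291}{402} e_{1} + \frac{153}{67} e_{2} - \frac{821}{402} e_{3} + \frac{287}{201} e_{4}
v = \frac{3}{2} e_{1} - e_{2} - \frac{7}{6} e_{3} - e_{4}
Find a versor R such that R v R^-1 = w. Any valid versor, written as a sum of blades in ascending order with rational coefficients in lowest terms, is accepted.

Key observation: q(v) = q(w) = -\frac{10}{9} (sandwiches preserve the norm), so R = v + w = -\frac{344}{201} e_{1} + \frac{86}{67} e_{2} - \frac{215}{67} e_{3} + \frac{86}{201} e_{4} works whenever it is invertible — the component of v along it is kept and (v - w)/2 reverses, sending v to w.
Answer: -\frac{344}{201} e_{1} + \frac{86}{67} e_{2} - \frac{215}{67} e_{3} + \frac{86}{201} e_{4}


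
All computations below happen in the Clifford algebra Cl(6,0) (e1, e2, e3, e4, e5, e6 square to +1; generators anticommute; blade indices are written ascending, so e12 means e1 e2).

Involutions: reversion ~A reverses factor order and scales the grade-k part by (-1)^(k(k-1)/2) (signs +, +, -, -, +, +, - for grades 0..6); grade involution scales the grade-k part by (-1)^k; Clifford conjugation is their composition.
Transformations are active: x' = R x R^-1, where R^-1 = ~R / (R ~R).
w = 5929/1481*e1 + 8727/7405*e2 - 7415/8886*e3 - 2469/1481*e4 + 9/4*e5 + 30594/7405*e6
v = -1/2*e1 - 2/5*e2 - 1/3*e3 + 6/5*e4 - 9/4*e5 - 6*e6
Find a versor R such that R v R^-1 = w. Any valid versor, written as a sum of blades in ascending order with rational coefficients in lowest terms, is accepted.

Here q(v) = q(w) = 30977/720; the classical choice R = v + w = 10377/2962*e1 + 1153/1481*e2 - 3459/2962*e3 - 3459/7405*e4 - 13836/7405*e6 then realises v -> w under the sandwich.
Answer: 10377/2962*e1 + 1153/1481*e2 - 3459/2962*e3 - 3459/7405*e4 - 13836/7405*e6


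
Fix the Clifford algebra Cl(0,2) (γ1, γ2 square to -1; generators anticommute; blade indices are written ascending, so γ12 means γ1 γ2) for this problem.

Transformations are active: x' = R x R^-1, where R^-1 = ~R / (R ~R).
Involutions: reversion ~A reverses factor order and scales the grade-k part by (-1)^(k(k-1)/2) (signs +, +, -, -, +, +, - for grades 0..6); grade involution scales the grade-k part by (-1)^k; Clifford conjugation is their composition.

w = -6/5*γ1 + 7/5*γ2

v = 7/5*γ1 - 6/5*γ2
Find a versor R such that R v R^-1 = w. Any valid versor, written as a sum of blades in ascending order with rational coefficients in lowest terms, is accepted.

A norm check does it: q(v) = q(w) = -17/5, hence R = v + w = 1/5*γ1 + 1/5*γ2 realises the map — parallel part kept, (v - w)/2 negated, v carried to w.
Answer: 1/5*γ1 + 1/5*γ2


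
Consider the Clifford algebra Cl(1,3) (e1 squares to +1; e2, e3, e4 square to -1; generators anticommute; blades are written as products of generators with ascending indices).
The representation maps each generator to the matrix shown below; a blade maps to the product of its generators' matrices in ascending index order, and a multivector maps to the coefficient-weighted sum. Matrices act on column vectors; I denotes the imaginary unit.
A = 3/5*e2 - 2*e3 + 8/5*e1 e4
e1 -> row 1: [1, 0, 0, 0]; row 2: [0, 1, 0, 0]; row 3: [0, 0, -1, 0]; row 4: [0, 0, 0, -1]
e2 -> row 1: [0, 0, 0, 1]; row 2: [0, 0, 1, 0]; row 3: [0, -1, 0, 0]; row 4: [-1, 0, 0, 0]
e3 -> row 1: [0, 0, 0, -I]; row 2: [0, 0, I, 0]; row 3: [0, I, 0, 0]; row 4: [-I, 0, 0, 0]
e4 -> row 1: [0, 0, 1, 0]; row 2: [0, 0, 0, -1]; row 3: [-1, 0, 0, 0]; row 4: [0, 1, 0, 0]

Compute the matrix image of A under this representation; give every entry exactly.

Bivector images (products of the table entries): rho(e1 e4) = rho(e1)rho(e4) = row 1: [0, 0, 1, 0]; row 2: [0, 0, 0, -1]; row 3: [1, 0, 0, 0]; row 4: [0, -1, 0, 0].
M = (3/5)*rho(e2) + (-2)*rho(e3) + (8/5)*rho(e1 e4), summed entrywise:
Answer: row 1: [0, 0, 8/5, 3/5 + 2*I]; row 2: [0, 0, 3/5 - 2*I, -8/5]; row 3: [8/5, -3/5 - 2*I, 0, 0]; row 4: [-3/5 + 2*I, -8/5, 0, 0]


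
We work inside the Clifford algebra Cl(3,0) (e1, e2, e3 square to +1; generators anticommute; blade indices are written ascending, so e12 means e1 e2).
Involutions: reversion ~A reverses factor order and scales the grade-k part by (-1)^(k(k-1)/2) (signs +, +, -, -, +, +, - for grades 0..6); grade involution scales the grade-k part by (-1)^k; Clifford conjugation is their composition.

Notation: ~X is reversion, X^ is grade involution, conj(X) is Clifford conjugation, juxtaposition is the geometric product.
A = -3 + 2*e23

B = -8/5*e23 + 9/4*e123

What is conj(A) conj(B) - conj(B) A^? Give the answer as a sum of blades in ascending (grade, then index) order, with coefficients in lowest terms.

first term: 16/5 + 9/2*e1 - 24/5*e23 - 27/4*e123
second term: -16/5 - 9/2*e1 - 24/5*e23 - 27/4*e123
Answer: 32/5 + 9*e1


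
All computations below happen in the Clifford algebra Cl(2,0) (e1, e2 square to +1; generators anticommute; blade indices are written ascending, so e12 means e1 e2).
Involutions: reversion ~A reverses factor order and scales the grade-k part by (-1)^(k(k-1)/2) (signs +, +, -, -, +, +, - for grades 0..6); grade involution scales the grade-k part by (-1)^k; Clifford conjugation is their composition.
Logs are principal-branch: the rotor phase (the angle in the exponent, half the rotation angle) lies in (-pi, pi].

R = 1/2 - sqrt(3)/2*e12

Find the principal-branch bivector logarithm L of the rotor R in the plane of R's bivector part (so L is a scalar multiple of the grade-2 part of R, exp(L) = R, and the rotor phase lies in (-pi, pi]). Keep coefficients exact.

The scalar part of R is 1/2, so the principal-branch rotor phase is pinned; divide the bivector part by its sine to get the unit plane — L is the phase times that plane.
Concretely: cos(phase) = 1/2 gives phase = ±pi/3, and since phase/sin(phase) is even the sign is immaterial: L = (phase/sin(phase)) * <R>_2 = (2*sqrt(3)*pi/9) * <R>_2.
Answer: -pi/3*e12


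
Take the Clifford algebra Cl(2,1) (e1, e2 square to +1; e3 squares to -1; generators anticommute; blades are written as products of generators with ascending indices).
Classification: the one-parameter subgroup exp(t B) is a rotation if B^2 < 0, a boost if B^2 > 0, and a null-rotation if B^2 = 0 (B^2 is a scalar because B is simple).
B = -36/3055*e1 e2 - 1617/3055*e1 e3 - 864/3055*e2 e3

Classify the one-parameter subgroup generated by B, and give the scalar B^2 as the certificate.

B^2 term by term: the squares give (-36/3055)^2*(e1 e2)^2 + (-1617/3055)^2*(e1 e3)^2 + (-864/3055)^2*(e2 e3)^2 = 1296/9333025*(-1) + 2614689/9333025*(+1) + 746496/9333025*(+1) = 9/25 (each basis 2-blade squares to minus the product of its generators' squares); cross terms between blades sharing an index anticommute and cancel. So B^2 = 9/25.
Answer: boost, certificate B^2 = 9/25. One invariant decides it: the square 9/25 survives every conjugation, and its sign is exactly the classification.


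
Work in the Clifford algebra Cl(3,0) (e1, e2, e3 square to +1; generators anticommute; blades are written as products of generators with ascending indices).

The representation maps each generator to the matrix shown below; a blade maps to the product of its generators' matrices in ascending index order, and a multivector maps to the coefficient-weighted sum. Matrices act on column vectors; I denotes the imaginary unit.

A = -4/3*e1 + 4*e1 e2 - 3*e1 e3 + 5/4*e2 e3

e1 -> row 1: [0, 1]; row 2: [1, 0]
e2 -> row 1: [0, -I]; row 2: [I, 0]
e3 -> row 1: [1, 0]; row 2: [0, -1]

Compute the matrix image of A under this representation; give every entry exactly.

Bivector images (products of the table entries): rho(e1 e2) = rho(e1)rho(e2) = row 1: [I, 0]; row 2: [0, -I]; rho(e1 e3) = rho(e1)rho(e3) = row 1: [0, -1]; row 2: [1, 0]; rho(e2 e3) = rho(e2)rho(e3) = row 1: [0, I]; row 2: [I, 0].
M = (-4/3)*rho(e1) + (4)*rho(e1 e2) + (-3)*rho(e1 e3) + (5/4)*rho(e2 e3), summed entrywise:
Answer: row 1: [4*I, 5/3 + 5*I/4]; row 2: [-13/3 + 5*I/4, -4*I]


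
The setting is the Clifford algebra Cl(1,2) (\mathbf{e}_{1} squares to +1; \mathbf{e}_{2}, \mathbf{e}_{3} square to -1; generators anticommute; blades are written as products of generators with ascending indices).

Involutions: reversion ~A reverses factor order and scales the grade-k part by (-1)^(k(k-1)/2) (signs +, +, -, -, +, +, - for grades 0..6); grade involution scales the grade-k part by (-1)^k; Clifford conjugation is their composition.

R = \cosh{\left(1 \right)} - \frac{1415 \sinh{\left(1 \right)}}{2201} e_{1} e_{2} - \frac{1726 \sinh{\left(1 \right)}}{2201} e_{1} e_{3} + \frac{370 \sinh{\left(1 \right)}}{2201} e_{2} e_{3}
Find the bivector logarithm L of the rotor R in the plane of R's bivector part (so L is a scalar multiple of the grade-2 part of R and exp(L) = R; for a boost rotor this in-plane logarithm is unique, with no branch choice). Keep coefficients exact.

The scalar part of R is \cosh{\left(1 \right)}, so cosh pins the rapidity up to sign — the sign comes from the bivector part; dividing that part by sinh of the rapidity yields the plane, and the in-plane L = rapidity * plane is unique because the two sign choices cancel.
Concretely: cosh(rapidity) = \cosh{\left(1 \right)} gives rapidity = ±1, and since rapidity/sinh(rapidity) is even the sign is immaterial: L = (rapidity/sinh(rapidity)) * <R>_2 = (\frac{1}{\sinh{\left(1 \right)}}) * <R>_2.
Answer: - \frac{1415}{2201} e_{1} e_{2} - \frac{1726}{2201} e_{1} e_{3} + \frac{370}{2201} e_{2} e_{3}
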